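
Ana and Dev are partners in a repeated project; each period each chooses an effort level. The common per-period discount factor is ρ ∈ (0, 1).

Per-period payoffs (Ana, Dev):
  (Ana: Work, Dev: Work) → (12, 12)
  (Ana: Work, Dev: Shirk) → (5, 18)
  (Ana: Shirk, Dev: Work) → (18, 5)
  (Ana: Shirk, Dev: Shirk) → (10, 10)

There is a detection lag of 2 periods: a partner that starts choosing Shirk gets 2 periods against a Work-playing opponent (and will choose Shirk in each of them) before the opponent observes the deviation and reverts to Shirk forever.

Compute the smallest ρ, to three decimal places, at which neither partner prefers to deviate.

0.866

The best deviation is to choose Shirk for all 2 undetected periods, earning 18 each, then 10 forever once detected.
Deviation value: 18(1−ρ^2)/(1−ρ) + 10ρ^2/(1−ρ); cooperation value: 12/(1−ρ).
IC: 12 ≥ 18(1−ρ^2) + 10ρ^2 = 18 − 8ρ^2.
So ρ^2 ≥ 6/8 = 3/4, giving ρ ≥ (3/4)^(1/2) ≈ 0.866.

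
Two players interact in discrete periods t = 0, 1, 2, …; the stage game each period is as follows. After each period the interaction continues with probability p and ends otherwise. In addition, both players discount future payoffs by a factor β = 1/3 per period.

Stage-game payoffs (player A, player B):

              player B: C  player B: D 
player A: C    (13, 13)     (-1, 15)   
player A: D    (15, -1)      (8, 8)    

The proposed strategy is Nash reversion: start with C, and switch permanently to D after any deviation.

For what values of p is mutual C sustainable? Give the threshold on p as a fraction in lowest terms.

With continuation probability p and discount β, the effective per-period discount factor is βp.
Grim-trigger IC: βp ≥ (15−13)/(15−8) = 2/7.
So p ≥ (2/7)/(1/3) = 6/7.

6/7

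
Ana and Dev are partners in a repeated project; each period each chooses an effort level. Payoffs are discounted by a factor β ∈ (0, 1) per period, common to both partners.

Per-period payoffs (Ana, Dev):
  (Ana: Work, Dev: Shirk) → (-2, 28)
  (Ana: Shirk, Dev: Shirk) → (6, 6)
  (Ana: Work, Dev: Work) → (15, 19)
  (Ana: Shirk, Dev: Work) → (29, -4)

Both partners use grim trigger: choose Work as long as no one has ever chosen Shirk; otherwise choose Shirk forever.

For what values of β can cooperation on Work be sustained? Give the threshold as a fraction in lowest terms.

Ana's threshold: (29−15)/(29−6) = 14/23.
Dev's threshold: (28−19)/(28−6) = 9/22.
14/23 > 9/22, so Ana binds and β* = 14/23.

14/23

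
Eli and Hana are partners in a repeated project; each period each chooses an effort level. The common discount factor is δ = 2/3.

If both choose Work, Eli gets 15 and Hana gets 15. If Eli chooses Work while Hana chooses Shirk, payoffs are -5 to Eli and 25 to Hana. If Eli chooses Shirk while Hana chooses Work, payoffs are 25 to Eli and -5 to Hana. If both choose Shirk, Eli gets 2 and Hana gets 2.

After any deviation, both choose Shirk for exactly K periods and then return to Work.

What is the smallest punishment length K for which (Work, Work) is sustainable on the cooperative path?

2

No profitable deviation requires (15−2)(δ+…+δ^K) ≥ 25−15, i.e. δ+…+δ^K ≥ 10/13 ≈ 0.7692.
With δ = 2/3, the partial sums are K=1: 0.6667, K=2: 1.1111.
K = 2 is the first length at which the sum reaches 0.7692.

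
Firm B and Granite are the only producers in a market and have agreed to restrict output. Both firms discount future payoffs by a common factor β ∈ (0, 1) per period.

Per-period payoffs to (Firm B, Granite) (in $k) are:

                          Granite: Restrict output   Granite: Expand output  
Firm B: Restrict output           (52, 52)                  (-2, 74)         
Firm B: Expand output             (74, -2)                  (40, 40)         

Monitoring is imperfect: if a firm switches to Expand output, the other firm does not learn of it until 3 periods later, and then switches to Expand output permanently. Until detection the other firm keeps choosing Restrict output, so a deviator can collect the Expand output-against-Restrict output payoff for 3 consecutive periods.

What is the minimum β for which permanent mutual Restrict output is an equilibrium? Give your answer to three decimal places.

The best deviation is to choose Expand output for all 3 undetected periods, earning 74 each, then 40 forever once detected.
Deviation value: 74(1−β^3)/(1−β) + 40β^3/(1−β); cooperation value: 52/(1−β).
IC: 52 ≥ 74(1−β^3) + 40β^3 = 74 − 34β^3.
So β^3 ≥ 22/34 = 11/17, giving β ≥ (11/17)^(1/3) ≈ 0.865.

0.865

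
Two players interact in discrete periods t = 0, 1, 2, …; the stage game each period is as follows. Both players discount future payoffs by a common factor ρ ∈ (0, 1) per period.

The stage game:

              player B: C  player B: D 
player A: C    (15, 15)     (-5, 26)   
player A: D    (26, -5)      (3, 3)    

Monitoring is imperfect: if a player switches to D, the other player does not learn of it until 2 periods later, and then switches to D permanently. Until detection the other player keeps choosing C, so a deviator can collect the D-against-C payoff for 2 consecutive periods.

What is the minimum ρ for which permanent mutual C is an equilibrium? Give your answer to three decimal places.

A deviator earns 26 for 2 periods, then 3 forever; cooperating earns 15 forever. Multiplying the IC by (1−ρ):
15 ≥ 26(1−ρ^2) + 3ρ^2, so 23·ρ^2 ≥ 11 and ρ^2 ≥ 11/23.
ρ ≥ (11/23)^(1/2) ≈ 0.692.

0.692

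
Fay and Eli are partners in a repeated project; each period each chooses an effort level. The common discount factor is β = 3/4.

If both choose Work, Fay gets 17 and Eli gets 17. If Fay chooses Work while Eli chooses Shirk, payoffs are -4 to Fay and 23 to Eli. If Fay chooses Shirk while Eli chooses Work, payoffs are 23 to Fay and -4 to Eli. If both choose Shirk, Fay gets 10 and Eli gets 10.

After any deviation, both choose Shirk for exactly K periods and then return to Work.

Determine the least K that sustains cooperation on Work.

2

No profitable deviation requires (17−10)(β+…+β^K) ≥ 23−17, i.e. β+…+β^K ≥ 6/7 ≈ 0.8571.
With β = 3/4, the partial sums are K=1: 0.7500, K=2: 1.3125.
K = 2 is the first length at which the sum reaches 0.8571.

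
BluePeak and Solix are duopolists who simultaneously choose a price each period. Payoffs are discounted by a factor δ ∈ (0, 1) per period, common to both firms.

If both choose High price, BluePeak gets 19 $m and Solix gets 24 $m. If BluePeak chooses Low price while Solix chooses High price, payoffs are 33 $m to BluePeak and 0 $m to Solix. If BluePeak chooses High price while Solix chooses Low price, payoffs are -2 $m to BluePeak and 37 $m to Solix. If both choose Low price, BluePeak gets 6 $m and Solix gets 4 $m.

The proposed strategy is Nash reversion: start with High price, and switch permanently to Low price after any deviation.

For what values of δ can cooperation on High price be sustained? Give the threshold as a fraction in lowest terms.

14/27

BluePeak: cooperation gives 19 each period; deviation gives 33 once then 6 forever.
  19/(1−δ) ≥ 33 + 6δ/(1−δ) ⇒ δ ≥ 14/27.
Solix: cooperation gives 24 each period; deviation gives 37 once then 4 forever.
  δ ≥ 13/33.
Both must hold, so the binding constraint is BluePeak's: δ ≥ 14/27.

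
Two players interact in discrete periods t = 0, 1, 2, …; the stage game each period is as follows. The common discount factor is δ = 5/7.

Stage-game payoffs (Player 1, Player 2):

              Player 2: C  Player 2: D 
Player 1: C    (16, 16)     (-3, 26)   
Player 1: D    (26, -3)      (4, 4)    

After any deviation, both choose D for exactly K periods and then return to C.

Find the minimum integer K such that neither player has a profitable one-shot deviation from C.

IC: δ(1−δ^K)/(1−δ) ≥ (26−16)/(16−4) = 5/6.
With δ = 5/7: need 1 − δ^K ≥ 5/6·(1−5/7)/(5/7), i.e. δ^K ≤ 0.6667.
Since (5/7)^1 = 0.7143 and (5/7)^2 = 0.5102, the smallest such K is 2.

2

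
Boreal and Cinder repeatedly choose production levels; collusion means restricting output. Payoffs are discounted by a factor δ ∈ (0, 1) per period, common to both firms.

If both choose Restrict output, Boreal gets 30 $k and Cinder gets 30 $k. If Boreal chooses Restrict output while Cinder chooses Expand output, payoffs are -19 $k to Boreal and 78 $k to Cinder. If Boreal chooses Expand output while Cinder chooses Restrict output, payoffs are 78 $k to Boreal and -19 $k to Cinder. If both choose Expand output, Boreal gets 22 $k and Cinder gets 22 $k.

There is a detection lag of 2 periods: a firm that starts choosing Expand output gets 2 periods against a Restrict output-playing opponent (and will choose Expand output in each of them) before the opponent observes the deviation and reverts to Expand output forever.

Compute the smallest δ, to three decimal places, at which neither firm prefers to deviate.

A deviator earns 78 for 2 periods, then 22 forever; cooperating earns 30 forever. Multiplying the IC by (1−δ):
30 ≥ 78(1−δ^2) + 22δ^2, so 56·δ^2 ≥ 48 and δ^2 ≥ 6/7.
δ ≥ (6/7)^(1/2) ≈ 0.926.

0.926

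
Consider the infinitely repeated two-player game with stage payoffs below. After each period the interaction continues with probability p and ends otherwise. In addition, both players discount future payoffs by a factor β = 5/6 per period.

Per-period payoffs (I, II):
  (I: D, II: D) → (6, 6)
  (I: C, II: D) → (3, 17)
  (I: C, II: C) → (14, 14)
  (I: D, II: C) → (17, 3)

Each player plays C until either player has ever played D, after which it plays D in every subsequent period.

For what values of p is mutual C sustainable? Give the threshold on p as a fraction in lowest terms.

Expected continuation weight on next period's payoff is β·p = 5/6·p, which plays the role of the discount factor.
Cooperation requires 5/6·p ≥ (17−14)/(17−6) = 3/11, hence p ≥ 18/55.

18/55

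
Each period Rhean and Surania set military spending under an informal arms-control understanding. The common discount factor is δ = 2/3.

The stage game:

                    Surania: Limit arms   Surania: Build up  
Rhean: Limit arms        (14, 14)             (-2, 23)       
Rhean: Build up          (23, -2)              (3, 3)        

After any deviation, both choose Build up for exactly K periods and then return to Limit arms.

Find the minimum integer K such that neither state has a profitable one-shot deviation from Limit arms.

IC: δ(1−δ^K)/(1−δ) ≥ (23−14)/(14−3) = 9/11.
With δ = 2/3: need 1 − δ^K ≥ 9/11·(1−2/3)/(2/3), i.e. δ^K ≤ 0.5909.
Since (2/3)^1 = 0.6667 and (2/3)^2 = 0.4444, the smallest such K is 2.

2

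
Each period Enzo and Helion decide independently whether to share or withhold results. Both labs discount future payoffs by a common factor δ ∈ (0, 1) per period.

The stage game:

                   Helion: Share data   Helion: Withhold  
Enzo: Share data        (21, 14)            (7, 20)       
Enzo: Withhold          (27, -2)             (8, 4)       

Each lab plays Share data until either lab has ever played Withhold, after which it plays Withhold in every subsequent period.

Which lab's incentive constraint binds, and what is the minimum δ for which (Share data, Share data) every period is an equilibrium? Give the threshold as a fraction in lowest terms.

For Enzo: deviation gain 27−21 = 6, per-period punishment loss 21−8 = 13. IC gives δ ≥ 6/19.
For Helion: gain 6, loss 10 per period, so δ ≥ 6/16 = 3/8.
The tighter constraint is Helion's, so cooperation needs δ ≥ 3/8.

Helion; δ ≥ 3/8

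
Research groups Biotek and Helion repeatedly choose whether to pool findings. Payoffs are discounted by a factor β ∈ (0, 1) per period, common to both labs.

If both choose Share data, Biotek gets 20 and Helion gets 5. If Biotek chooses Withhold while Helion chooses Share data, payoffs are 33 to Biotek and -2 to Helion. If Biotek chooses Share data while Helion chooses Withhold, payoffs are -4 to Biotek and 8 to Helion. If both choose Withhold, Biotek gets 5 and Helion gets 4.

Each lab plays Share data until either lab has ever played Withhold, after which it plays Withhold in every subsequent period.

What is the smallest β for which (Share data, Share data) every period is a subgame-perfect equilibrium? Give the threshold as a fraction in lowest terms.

3/4

For Biotek: deviation gain 33−20 = 13, per-period punishment loss 20−5 = 15. IC gives β ≥ 13/28.
For Helion: gain 3, loss 1 per period, so β ≥ 3/4.
The tighter constraint is Helion's, so cooperation needs β ≥ 3/4.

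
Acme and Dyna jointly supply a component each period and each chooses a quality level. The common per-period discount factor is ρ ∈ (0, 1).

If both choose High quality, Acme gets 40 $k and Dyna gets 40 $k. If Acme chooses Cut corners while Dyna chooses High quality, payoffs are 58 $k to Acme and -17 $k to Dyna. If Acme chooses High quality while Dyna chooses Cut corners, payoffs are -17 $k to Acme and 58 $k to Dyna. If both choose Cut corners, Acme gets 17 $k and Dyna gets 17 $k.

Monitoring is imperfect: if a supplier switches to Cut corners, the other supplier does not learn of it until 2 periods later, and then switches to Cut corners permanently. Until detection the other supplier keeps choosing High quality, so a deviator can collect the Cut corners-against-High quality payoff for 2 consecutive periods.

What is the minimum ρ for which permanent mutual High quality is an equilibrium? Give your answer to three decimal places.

The best deviation is to choose Cut corners for all 2 undetected periods, earning 58 each, then 17 forever once detected.
Deviation value: 58(1−ρ^2)/(1−ρ) + 17ρ^2/(1−ρ); cooperation value: 40/(1−ρ).
IC: 40 ≥ 58(1−ρ^2) + 17ρ^2 = 58 − 41ρ^2.
So ρ^2 ≥ 18/41, giving ρ ≥ (18/41)^(1/2) ≈ 0.663.

0.663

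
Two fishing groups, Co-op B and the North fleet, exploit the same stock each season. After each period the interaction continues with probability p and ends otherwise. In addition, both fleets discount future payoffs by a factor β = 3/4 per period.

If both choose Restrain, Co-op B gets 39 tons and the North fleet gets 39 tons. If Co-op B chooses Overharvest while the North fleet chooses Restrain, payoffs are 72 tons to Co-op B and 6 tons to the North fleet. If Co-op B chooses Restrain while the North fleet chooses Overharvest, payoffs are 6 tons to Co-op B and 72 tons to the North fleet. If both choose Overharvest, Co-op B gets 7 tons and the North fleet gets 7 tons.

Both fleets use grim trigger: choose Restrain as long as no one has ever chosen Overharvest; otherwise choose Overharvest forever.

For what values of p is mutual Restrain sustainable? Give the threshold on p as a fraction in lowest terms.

With continuation probability p and discount β, the effective per-period discount factor is βp.
Grim-trigger IC: βp ≥ (72−39)/(72−7) = 33/65.
So p ≥ (33/65)/(3/4) = 44/65.

44/65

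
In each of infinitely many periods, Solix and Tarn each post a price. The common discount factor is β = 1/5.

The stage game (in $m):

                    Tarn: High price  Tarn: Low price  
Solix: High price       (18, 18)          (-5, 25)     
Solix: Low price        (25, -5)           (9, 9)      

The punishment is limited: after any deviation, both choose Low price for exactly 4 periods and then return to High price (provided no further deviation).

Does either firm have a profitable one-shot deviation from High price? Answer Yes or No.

Yes

A one-shot deviation gives 25 now, then 9 for 4 periods, then back to 18.
Gain from deviating: (25−18) today; loss: (18−9) in each of the next 4 periods.
No-deviation condition: (18−9)(β+…+β^4) ≥ 25−18, i.e. β+…+β^4 ≥ 7/9.
At β = 1/5: β+…+β^4 = 0.2496 < 0.7778.
So cooperation is not sustainable.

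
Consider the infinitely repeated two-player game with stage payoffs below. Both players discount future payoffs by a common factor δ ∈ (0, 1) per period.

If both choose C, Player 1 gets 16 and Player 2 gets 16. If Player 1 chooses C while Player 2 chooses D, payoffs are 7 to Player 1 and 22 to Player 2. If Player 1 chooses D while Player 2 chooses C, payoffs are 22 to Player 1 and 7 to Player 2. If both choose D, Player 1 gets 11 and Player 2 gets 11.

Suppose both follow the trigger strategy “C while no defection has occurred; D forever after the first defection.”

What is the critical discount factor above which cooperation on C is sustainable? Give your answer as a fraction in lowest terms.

6/11

Cooperation forever yields 16 each period: 16/(1−δ).
Deviating yields 22 once, then 11 forever: 22 + 11δ/(1−δ).
No profitable deviation requires 16/(1−δ) ≥ 22 + 11δ/(1−δ).
Multiplying by (1−δ): 16 ≥ 22(1−δ) + 11δ = 22 − 11δ.
So 11δ ≥ 6, i.e. δ ≥ 6/11.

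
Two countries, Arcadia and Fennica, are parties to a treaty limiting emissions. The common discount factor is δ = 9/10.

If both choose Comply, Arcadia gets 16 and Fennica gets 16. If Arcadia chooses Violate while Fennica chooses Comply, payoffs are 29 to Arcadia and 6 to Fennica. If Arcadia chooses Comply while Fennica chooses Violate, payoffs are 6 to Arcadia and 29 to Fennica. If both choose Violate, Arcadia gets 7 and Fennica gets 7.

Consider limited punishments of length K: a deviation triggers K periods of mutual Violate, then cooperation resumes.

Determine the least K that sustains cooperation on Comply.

2

No profitable deviation requires (16−7)(δ+…+δ^K) ≥ 29−16, i.e. δ+…+δ^K ≥ 13/9 ≈ 1.4444.
With δ = 9/10, the partial sums are K=1: 0.9000, K=2: 1.7100.
K = 2 is the first length at which the sum reaches 1.4444.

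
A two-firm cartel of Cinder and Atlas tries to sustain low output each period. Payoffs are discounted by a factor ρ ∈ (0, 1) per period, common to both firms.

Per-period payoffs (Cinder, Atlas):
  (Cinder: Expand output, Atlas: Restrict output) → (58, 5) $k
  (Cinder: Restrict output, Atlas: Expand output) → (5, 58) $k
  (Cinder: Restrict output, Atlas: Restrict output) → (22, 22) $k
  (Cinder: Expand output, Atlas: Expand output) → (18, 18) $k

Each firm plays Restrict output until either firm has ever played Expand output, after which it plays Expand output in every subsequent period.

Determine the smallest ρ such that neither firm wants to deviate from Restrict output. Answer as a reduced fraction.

Under grim trigger the critical discount factor is (T−C)/(T−P) with T = 58, C = 22, P = 18.
ρ* = (58−22)/(58−18) = 36/40 = 9/10.

9/10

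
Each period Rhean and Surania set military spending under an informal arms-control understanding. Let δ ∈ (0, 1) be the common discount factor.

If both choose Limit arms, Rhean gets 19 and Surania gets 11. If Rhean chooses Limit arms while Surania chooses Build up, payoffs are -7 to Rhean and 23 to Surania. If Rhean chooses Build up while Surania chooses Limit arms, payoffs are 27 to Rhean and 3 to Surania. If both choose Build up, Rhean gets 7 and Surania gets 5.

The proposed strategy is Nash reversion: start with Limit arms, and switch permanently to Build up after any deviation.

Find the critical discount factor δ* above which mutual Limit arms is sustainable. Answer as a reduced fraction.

Rhean: cooperation gives 19 each period; deviation gives 27 once then 7 forever.
  19/(1−δ) ≥ 27 + 7δ/(1−δ) ⇒ δ ≥ 8/20 = 2/5.
Surania: cooperation gives 11 each period; deviation gives 23 once then 5 forever.
  δ ≥ 12/18 = 2/3.
Both must hold, so the binding constraint is Surania's: δ ≥ 2/3.

2/3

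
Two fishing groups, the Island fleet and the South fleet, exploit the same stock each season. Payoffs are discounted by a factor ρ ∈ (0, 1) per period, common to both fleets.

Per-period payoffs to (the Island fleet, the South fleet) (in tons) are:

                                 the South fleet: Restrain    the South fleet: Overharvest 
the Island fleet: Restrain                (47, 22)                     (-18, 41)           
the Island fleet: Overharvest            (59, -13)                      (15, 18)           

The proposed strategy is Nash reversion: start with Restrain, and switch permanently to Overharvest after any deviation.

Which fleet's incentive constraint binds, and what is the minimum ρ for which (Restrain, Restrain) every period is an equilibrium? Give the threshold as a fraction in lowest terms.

the South fleet; ρ ≥ 19/23

For the Island fleet: deviation gain 59−47 = 12, per-period punishment loss 47−15 = 32. IC gives ρ ≥ 12/44 = 3/11.
For the South fleet: gain 19, loss 4 per period, so ρ ≥ 19/23.
The tighter constraint is the South fleet's, so cooperation needs ρ ≥ 19/23.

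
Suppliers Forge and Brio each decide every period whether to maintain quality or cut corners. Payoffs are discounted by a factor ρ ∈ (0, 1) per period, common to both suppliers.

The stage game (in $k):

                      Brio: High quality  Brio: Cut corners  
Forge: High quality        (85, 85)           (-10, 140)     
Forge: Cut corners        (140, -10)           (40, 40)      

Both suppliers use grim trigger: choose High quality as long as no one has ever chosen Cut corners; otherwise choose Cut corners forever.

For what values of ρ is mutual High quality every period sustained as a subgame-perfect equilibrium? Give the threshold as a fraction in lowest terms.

11/20

85/(1−ρ) ≥ 140 + 40ρ/(1−ρ)
85 ≥ 140 − 100ρ
ρ ≥ 55/100 = 11/20.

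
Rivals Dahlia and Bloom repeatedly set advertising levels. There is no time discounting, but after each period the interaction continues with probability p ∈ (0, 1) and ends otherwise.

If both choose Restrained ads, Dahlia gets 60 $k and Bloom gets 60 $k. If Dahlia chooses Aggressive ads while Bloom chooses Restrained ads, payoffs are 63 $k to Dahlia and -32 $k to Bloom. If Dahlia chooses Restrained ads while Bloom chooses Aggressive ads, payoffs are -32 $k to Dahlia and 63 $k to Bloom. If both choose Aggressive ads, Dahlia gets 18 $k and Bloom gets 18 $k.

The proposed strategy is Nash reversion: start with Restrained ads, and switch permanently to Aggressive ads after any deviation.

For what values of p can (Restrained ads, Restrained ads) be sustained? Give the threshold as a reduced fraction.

With no time discounting, the continuation probability p plays the role of the discount factor.
Grim-trigger IC: 60/(1−p) ≥ 63 + 18p/(1−p) ⇒ p ≥ (63−60)/(63−18) = 1/15.

1/15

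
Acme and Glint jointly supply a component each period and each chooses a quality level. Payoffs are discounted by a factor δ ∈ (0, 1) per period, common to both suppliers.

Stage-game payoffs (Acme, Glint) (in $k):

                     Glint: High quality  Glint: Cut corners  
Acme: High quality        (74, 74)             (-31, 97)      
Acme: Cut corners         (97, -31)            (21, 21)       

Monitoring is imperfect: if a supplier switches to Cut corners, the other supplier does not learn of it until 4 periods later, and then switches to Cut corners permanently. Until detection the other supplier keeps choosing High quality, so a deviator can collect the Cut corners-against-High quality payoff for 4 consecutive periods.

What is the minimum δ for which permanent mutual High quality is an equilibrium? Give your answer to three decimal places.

The best deviation is to choose Cut corners for all 4 undetected periods, earning 97 each, then 21 forever once detected.
Deviation value: 97(1−δ^4)/(1−δ) + 21δ^4/(1−δ); cooperation value: 74/(1−δ).
IC: 74 ≥ 97(1−δ^4) + 21δ^4 = 97 − 76δ^4.
So δ^4 ≥ 23/76, giving δ ≥ (23/76)^(1/4) ≈ 0.742.

0.742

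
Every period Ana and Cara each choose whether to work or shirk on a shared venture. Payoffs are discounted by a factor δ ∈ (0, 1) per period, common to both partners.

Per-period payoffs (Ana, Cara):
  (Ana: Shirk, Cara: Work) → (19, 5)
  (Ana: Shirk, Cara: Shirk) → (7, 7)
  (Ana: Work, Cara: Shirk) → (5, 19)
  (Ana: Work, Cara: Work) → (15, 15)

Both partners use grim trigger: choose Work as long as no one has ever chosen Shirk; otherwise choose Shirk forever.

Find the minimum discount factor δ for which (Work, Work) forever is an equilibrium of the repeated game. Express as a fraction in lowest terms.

One-period gain from deviating is 19 − 15 = 4. The loss is 15 − 7 = 8 in every subsequent period, with present value 8·δ/(1−δ).
Deviation is unprofitable when 8·δ/(1−δ) ≥ 4, i.e. δ/(1−δ) ≥ 1/2.
Equivalently δ ≥ 4/(4+8) = 1/3.

1/3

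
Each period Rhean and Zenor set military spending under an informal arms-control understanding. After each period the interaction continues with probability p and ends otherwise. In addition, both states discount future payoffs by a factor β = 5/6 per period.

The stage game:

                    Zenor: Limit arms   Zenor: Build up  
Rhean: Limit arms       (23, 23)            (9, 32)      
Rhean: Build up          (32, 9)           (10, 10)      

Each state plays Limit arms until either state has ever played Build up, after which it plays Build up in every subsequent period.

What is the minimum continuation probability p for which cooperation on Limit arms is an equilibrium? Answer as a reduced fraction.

Expected continuation weight on next period's payoff is β·p = 5/6·p, which plays the role of the discount factor.
Cooperation requires 5/6·p ≥ (32−23)/(32−10) = 9/22, hence p ≥ 27/55.

27/55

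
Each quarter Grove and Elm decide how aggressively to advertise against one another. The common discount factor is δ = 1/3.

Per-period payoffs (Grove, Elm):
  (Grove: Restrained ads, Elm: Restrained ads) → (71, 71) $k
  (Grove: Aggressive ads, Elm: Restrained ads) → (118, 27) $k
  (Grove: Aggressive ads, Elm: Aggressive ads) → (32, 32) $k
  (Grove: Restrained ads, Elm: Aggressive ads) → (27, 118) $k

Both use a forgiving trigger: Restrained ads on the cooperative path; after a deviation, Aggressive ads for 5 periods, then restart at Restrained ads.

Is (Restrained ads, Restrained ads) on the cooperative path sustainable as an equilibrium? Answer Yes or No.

A one-shot deviation gives 118 now, then 32 for 5 periods, then back to 71.
Gain from deviating: (118−71) today; loss: (71−32) in each of the next 5 periods.
No-deviation condition: (71−32)(δ+…+δ^5) ≥ 118−71, i.e. δ+…+δ^5 ≥ 47/39.
At δ = 1/3: δ+…+δ^5 = 0.4979 < 1.2051.
So cooperation is not sustainable.

No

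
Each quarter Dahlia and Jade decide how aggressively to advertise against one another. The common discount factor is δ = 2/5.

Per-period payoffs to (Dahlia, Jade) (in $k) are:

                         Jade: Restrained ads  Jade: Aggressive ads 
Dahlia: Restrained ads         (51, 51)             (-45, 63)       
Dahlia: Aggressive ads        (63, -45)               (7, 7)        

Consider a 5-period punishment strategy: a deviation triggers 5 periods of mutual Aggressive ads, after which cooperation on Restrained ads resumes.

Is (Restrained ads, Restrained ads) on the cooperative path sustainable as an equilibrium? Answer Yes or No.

Yes

A one-shot deviation gives 63 now, then 7 for 5 periods, then back to 51.
Gain from deviating: (63−51) today; loss: (51−7) in each of the next 5 periods.
No-deviation condition: (51−7)(δ+…+δ^5) ≥ 63−51, i.e. δ+…+δ^5 ≥ 3/11.
At δ = 2/5: δ+…+δ^5 = 0.6598 ≥ 0.2727.
So cooperation is sustainable.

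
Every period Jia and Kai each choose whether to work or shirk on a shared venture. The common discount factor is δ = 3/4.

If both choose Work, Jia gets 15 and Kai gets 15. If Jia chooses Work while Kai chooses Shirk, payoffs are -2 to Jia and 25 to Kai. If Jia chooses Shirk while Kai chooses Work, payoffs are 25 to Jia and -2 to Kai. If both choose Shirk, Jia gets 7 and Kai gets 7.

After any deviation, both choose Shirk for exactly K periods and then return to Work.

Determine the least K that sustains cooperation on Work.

IC: δ(1−δ^K)/(1−δ) ≥ (25−15)/(15−7) = 5/4.
With δ = 3/4: need 1 − δ^K ≥ 5/4·(1−3/4)/(3/4), i.e. δ^K ≤ 0.5833.
Since (3/4)^1 = 0.7500 and (3/4)^2 = 0.5625, the smallest such K is 2.

2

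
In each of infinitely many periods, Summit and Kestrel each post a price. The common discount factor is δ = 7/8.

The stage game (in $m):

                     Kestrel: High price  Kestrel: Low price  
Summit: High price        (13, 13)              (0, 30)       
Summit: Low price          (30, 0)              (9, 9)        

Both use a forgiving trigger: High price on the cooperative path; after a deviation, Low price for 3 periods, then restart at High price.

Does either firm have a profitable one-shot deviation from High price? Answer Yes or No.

Yes

A one-shot deviation gives 30 now, then 9 for 3 periods, then back to 13.
Gain from deviating: (30−13) today; loss: (13−9) in each of the next 3 periods.
No-deviation condition: (13−9)(δ+…+δ^3) ≥ 30−13, i.e. δ+…+δ^3 ≥ 17/4.
At δ = 7/8: δ+…+δ^3 = 2.3105 < 4.2500.
So cooperation is not sustainable.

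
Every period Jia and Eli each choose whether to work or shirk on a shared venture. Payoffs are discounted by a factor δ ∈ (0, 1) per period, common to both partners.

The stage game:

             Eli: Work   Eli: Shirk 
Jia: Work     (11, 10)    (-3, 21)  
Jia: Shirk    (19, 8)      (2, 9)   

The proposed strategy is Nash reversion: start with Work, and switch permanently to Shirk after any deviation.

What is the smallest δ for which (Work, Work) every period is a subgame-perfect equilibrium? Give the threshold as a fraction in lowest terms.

Jia: cooperation gives 11 each period; deviation gives 19 once then 2 forever.
  11/(1−δ) ≥ 19 + 2δ/(1−δ) ⇒ δ ≥ 8/17.
Eli: cooperation gives 10 each period; deviation gives 21 once then 9 forever.
  δ ≥ 11/12.
Both must hold, so the binding constraint is Eli's: δ ≥ 11/12.

11/12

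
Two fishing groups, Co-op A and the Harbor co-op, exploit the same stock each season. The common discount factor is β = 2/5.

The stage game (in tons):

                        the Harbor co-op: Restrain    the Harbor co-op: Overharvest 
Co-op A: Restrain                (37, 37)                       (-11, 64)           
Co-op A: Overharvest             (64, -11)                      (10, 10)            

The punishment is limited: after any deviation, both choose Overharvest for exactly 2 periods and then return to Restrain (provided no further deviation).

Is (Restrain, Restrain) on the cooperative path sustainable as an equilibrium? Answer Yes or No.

No

Comparing payoff streams over the 3 periods until play realigns: cooperate → 37(1+β+…+β^2); deviate → 64 + 10(β+…+β^2).
Cooperation is sustained iff (37−10)(β+…+β^2) ≥ 64−37.
β+…+β^2 = 2/5·(1−(2/5)^2)/(1−2/5) = 0.5600, and (64−37)/(37−10) = 1.0000.
0.5600 < 1.0000, so cooperation is not sustainable.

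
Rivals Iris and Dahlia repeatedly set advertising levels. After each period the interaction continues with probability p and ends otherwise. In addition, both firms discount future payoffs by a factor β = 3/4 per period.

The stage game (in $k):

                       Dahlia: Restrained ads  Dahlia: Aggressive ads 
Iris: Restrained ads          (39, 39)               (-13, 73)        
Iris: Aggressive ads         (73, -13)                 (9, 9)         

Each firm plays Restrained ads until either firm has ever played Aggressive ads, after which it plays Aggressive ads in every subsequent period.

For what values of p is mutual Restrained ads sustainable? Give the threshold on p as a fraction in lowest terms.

17/24

With continuation probability p and discount β, the effective per-period discount factor is βp.
Grim-trigger IC: βp ≥ (73−39)/(73−9) = 17/32.
So p ≥ (17/32)/(3/4) = 17/24.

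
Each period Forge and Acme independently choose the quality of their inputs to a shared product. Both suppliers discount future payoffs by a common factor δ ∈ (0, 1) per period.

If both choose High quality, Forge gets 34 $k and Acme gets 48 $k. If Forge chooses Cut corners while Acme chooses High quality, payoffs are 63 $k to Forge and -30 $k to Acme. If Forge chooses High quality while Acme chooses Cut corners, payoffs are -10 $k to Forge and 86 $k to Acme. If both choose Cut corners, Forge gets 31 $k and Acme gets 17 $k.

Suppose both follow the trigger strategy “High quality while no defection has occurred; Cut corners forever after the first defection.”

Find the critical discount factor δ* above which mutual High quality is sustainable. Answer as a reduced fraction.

Forge's threshold: (63−34)/(63−31) = 29/32.
Acme's threshold: (86−48)/(86−17) = 38/69.
29/32 > 38/69, so Forge binds and δ* = 29/32.

29/32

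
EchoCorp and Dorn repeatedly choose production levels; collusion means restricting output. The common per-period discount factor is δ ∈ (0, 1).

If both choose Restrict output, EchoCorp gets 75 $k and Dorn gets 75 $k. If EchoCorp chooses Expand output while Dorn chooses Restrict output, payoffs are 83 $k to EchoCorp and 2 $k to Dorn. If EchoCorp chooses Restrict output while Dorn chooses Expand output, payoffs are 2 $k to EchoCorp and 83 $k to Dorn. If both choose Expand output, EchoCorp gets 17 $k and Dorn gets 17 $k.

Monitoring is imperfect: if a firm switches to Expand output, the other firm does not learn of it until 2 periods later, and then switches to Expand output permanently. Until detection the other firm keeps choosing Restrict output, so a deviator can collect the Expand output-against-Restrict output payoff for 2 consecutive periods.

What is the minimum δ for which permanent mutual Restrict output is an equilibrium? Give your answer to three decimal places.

A deviator earns 83 for 2 periods, then 17 forever; cooperating earns 75 forever. Multiplying the IC by (1−δ):
75 ≥ 83(1−δ^2) + 17δ^2, so 66·δ^2 ≥ 8 and δ^2 ≥ 4/33.
δ ≥ (4/33)^(1/2) ≈ 0.348.

0.348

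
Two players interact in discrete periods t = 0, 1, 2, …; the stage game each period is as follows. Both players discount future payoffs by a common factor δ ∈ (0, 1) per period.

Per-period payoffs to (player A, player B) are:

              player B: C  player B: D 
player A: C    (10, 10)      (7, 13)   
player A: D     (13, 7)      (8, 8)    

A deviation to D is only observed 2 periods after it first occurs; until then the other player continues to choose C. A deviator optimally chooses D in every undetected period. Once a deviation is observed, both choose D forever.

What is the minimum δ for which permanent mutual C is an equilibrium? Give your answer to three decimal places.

Deviating for the 2 undetected periods gains 13−10 = 3 per period over cooperation, then loses 10−8 = 2 per period forever once punishment starts.
Gain: 3(1 + δ + … + δ^1); loss: 2·δ^2/(1−δ).
No profitable deviation ⇔ 3(1−δ^2) ≤ 2·δ^2, i.e. δ^2 ≥ 3/(3+2) = 3/5.
Hence δ ≥ (3/5)^(1/2) ≈ 0.775.

0.775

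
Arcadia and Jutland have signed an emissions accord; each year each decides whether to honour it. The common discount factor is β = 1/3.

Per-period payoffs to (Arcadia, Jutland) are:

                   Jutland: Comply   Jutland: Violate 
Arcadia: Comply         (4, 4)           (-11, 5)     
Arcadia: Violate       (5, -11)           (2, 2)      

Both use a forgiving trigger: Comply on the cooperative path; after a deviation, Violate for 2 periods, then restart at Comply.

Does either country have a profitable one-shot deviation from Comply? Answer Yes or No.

Comparing payoff streams over the 3 periods until play realigns: cooperate → 4(1+β+…+β^2); deviate → 5 + 2(β+…+β^2).
Cooperation is sustained iff (4−2)(β+…+β^2) ≥ 5−4.
β+…+β^2 = 1/3·(1−(1/3)^2)/(1−1/3) = 0.4444, and (5−4)/(4−2) = 0.5000.
0.4444 < 0.5000, so cooperation is not sustainable.

Yes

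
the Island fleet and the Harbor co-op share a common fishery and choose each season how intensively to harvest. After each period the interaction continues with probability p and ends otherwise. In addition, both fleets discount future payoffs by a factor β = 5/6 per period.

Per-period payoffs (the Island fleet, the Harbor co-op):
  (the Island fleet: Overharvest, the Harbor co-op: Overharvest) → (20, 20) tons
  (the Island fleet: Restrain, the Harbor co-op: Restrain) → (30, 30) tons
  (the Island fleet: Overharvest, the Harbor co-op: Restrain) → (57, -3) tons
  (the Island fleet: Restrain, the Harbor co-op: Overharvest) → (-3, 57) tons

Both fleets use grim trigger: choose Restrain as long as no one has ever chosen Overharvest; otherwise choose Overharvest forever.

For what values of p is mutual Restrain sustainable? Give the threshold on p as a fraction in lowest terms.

162/185

Expected continuation weight on next period's payoff is β·p = 5/6·p, which plays the role of the discount factor.
Cooperation requires 5/6·p ≥ (57−30)/(57−20) = 27/37, hence p ≥ 162/185.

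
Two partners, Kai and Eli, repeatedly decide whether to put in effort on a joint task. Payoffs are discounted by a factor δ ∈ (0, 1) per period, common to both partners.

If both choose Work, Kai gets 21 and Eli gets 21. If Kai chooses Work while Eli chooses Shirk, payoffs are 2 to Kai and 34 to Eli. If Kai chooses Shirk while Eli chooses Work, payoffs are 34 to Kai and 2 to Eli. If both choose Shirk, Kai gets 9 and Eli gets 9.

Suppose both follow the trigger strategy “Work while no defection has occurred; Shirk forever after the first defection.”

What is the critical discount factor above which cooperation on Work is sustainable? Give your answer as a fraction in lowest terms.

One-period gain from deviating is 34 − 21 = 13. The loss is 21 − 9 = 12 in every subsequent period, with present value 12·δ/(1−δ).
Deviation is unprofitable when 12·δ/(1−δ) ≥ 13, i.e. δ/(1−δ) ≥ 13/12.
Equivalently δ ≥ 13/(13+12) = 13/25.

13/25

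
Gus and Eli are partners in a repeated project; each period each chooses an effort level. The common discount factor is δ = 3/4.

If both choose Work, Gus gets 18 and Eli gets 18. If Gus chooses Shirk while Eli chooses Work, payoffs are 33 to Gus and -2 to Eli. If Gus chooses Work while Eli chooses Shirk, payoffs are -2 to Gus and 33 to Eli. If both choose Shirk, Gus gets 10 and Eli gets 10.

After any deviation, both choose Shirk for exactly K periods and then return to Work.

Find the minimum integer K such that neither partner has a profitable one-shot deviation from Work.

IC: δ(1−δ^K)/(1−δ) ≥ (33−18)/(18−10) = 15/8.
With δ = 3/4: need 1 − δ^K ≥ 15/8·(1−3/4)/(3/4), i.e. δ^K ≤ 0.3750.
Since (3/4)^3 = 0.4219 and (3/4)^4 = 0.3164, the smallest such K is 4.

4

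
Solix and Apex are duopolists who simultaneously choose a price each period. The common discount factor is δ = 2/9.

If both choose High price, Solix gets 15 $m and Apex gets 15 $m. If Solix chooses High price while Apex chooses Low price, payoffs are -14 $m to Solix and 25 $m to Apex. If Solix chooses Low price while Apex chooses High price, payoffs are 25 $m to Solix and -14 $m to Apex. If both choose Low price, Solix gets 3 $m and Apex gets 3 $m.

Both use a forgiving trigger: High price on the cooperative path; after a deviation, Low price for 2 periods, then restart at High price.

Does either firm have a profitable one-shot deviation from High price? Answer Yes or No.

Yes

Comparing payoff streams over the 3 periods until play realigns: cooperate → 15(1+δ+…+δ^2); deviate → 25 + 3(δ+…+δ^2).
Cooperation is sustained iff (15−3)(δ+…+δ^2) ≥ 25−15.
δ+…+δ^2 = 2/9·(1−(2/9)^2)/(1−2/9) = 0.2716, and (25−15)/(15−3) = 0.8333.
0.2716 < 0.8333, so cooperation is not sustainable.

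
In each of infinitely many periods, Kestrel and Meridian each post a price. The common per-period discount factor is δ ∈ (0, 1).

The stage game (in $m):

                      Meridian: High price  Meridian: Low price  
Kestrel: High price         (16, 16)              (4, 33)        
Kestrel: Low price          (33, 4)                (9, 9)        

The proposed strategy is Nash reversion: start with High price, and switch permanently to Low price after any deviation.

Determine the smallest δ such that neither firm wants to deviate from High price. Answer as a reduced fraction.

One-period gain from deviating is 33 − 16 = 17. The loss is 16 − 9 = 7 in every subsequent period, with present value 7·δ/(1−δ).
Deviation is unprofitable when 7·δ/(1−δ) ≥ 17, i.e. δ/(1−δ) ≥ 17/7.
Equivalently δ ≥ 17/(17+7) = 17/24.

17/24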